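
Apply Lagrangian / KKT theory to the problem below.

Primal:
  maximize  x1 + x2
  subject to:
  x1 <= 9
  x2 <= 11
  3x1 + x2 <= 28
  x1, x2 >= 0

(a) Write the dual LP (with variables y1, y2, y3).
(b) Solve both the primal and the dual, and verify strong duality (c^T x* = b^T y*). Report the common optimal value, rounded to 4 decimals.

The standard primal-dual pair for 'max c^T x s.t. A x <= b, x >= 0' is:
  Dual:  min b^T y  s.t.  A^T y >= c,  y >= 0.

So the dual LP is:
  minimize  9y1 + 11y2 + 28y3
  subject to:
    y1 + 3y3 >= 1
    y2 + y3 >= 1
    y1, y2, y3 >= 0

Solving the primal: x* = (5.6667, 11).
  primal value c^T x* = 16.6667.
Solving the dual: y* = (0, 0.6667, 0.3333).
  dual value b^T y* = 16.6667.
Strong duality: c^T x* = b^T y*. Confirmed.

16.6667


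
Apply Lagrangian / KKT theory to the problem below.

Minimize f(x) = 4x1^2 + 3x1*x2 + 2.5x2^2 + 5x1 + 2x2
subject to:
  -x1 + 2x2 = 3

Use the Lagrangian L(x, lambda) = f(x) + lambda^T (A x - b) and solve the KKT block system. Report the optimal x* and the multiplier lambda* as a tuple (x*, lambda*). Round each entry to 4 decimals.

Form the Lagrangian:
  L(x, lambda) = (1/2) x^T Q x + c^T x + lambda^T (A x - b)
Stationarity (grad_x L = 0): Q x + c + A^T lambda = 0.
Primal feasibility: A x = b.

This gives the KKT block system:
  [ Q   A^T ] [ x     ]   [-c ]
  [ A    0  ] [ lambda ] = [ b ]

Solving the linear system:
  x*      = (-1.1633, 0.9184)
  lambda* = (-1.551)
  f(x*)   = 0.3367

x* = (-1.1633, 0.9184), lambda* = (-1.551)


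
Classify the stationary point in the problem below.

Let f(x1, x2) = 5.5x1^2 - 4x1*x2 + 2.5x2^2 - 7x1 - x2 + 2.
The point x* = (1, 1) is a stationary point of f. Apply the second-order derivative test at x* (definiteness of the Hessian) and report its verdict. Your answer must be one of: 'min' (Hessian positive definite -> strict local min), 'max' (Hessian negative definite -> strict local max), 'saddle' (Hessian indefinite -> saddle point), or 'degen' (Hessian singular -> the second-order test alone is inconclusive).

Compute the Hessian H = grad^2 f:
  H = [[11, -4], [-4, 5]]
Verify stationarity: grad f(x*) = H x* + g = (0, 0).
Eigenvalues of H: 3, 13.
Both eigenvalues > 0, so H is positive definite -> x* is a strict local min.

min


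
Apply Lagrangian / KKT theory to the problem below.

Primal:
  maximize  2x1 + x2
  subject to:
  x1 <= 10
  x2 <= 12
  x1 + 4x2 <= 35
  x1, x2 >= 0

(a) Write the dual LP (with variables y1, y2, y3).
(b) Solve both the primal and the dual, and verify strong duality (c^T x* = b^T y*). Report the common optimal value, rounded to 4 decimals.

The standard primal-dual pair for 'max c^T x s.t. A x <= b, x >= 0' is:
  Dual:  min b^T y  s.t.  A^T y >= c,  y >= 0.

So the dual LP is:
  minimize  10y1 + 12y2 + 35y3
  subject to:
    y1 + y3 >= 2
    y2 + 4y3 >= 1
    y1, y2, y3 >= 0

Solving the primal: x* = (10, 6.25).
  primal value c^T x* = 26.25.
Solving the dual: y* = (1.75, 0, 0.25).
  dual value b^T y* = 26.25.
Strong duality: c^T x* = b^T y*. Confirmed.

26.25


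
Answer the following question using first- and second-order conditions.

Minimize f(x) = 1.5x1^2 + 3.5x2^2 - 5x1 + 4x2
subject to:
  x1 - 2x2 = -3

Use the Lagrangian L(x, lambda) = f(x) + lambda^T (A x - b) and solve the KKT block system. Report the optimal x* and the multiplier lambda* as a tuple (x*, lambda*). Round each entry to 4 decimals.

Form the Lagrangian:
  L(x, lambda) = (1/2) x^T Q x + c^T x + lambda^T (A x - b)
Stationarity (grad_x L = 0): Q x + c + A^T lambda = 0.
Primal feasibility: A x = b.

This gives the KKT block system:
  [ Q   A^T ] [ x     ]   [-c ]
  [ A    0  ] [ lambda ] = [ b ]

Solving the linear system:
  x*      = (-0.4737, 1.2632)
  lambda* = (6.4211)
  f(x*)   = 13.3421

x* = (-0.4737, 1.2632), lambda* = (6.4211)


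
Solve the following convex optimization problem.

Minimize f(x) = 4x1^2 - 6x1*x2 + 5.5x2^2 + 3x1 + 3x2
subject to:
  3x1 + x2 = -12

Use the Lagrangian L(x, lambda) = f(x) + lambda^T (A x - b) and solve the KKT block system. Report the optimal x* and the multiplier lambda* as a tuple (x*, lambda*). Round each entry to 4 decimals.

Form the Lagrangian:
  L(x, lambda) = (1/2) x^T Q x + c^T x + lambda^T (A x - b)
Stationarity (grad_x L = 0): Q x + c + A^T lambda = 0.
Primal feasibility: A x = b.

This gives the KKT block system:
  [ Q   A^T ] [ x     ]   [-c ]
  [ A    0  ] [ lambda ] = [ b ]

Solving the linear system:
  x*      = (-3.2308, -2.3077)
  lambda* = (3)
  f(x*)   = 9.6923

x* = (-3.2308, -2.3077), lambda* = (3)


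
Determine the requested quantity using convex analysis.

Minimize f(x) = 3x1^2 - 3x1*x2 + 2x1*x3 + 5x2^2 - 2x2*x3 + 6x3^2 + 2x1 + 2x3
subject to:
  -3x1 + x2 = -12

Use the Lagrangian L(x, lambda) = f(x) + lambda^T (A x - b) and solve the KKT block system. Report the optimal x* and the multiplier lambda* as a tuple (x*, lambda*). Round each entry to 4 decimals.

Form the Lagrangian:
  L(x, lambda) = (1/2) x^T Q x + c^T x + lambda^T (A x - b)
Stationarity (grad_x L = 0): Q x + c + A^T lambda = 0.
Primal feasibility: A x = b.

This gives the KKT block system:
  [ Q   A^T ] [ x     ]   [-c ]
  [ A    0  ] [ lambda ] = [ b ]

Solving the linear system:
  x*      = (4.087, 0.2609, -0.8043)
  lambda* = (8.0435)
  f(x*)   = 51.5435

x* = (4.087, 0.2609, -0.8043), lambda* = (8.0435)


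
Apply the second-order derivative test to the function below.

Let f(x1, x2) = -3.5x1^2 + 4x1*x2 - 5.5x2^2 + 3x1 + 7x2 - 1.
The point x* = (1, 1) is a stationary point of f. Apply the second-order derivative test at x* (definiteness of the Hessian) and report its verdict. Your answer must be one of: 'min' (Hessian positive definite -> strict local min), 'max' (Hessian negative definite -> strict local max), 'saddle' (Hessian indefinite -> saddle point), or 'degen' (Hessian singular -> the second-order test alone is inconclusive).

Compute the Hessian H = grad^2 f:
  H = [[-7, 4], [4, -11]]
Verify stationarity: grad f(x*) = H x* + g = (0, 0).
Eigenvalues of H: -13.4721, -4.5279.
Both eigenvalues < 0, so H is negative definite -> x* is a strict local max.

max


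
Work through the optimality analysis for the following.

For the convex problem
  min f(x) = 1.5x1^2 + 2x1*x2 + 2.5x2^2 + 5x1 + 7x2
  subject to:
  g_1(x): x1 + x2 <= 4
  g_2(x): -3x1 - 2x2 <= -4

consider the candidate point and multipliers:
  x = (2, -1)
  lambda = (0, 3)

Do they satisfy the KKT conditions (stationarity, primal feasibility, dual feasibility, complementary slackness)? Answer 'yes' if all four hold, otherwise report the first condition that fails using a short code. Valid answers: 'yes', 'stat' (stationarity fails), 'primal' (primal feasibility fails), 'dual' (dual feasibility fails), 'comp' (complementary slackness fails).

Gradient of f: grad f(x) = Q x + c = (9, 6)
Constraint values g_i(x) = a_i^T x - b_i:
  g_1((2, -1)) = -3
  g_2((2, -1)) = 0
Stationarity residual: grad f(x) + sum_i lambda_i a_i = (0, 0)
  -> stationarity OK
Primal feasibility (all g_i <= 0): OK
Dual feasibility (all lambda_i >= 0): OK
Complementary slackness (lambda_i * g_i(x) = 0 for all i): OK

Verdict: yes, KKT holds.

yes


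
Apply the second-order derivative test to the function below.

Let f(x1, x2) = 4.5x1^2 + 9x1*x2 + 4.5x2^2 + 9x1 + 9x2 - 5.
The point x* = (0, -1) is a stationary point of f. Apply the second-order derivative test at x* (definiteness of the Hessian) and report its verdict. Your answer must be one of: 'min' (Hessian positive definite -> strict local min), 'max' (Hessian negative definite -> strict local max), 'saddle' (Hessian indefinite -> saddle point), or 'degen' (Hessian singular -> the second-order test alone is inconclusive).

Compute the Hessian H = grad^2 f:
  H = [[9, 9], [9, 9]]
Verify stationarity: grad f(x*) = H x* + g = (0, 0).
Eigenvalues of H: 0, 18.
H has a zero eigenvalue (singular; positive semidefinite but not definite), so H is neither positive definite, negative definite, nor indefinite. The second-order test alone is inconclusive -> degen.
(Indeed, f is constant along the null direction of H through x*, so x* is not a strict local extremum.)

degen


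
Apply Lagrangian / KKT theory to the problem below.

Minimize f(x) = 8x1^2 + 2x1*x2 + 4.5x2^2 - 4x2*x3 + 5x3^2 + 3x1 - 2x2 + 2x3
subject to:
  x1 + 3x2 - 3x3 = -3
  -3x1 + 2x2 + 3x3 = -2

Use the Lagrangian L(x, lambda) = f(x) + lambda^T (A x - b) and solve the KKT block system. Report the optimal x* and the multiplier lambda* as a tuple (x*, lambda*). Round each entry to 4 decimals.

Form the Lagrangian:
  L(x, lambda) = (1/2) x^T Q x + c^T x + lambda^T (A x - b)
Stationarity (grad_x L = 0): Q x + c + A^T lambda = 0.
Primal feasibility: A x = b.

This gives the KKT block system:
  [ Q   A^T ] [ x     ]   [-c ]
  [ A    0  ] [ lambda ] = [ b ]

Solving the linear system:
  x*      = (-0.0453, -1.0181, -0.0332)
  lambda* = (2.9895, 1.0761)
  f(x*)   = 6.4773

x* = (-0.0453, -1.0181, -0.0332), lambda* = (2.9895, 1.0761)


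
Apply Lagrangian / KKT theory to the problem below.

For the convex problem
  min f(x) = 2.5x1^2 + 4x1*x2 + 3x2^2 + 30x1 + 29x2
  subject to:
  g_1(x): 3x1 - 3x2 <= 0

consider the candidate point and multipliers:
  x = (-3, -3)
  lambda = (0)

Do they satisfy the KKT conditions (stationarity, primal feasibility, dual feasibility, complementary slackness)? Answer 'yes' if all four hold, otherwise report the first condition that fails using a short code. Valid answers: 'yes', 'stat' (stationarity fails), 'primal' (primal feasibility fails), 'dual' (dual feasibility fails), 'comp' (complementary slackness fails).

Gradient of f: grad f(x) = Q x + c = (3, -1)
Constraint values g_i(x) = a_i^T x - b_i:
  g_1((-3, -3)) = 0
Stationarity residual: grad f(x) + sum_i lambda_i a_i = (3, -1)
  -> stationarity FAILS
Primal feasibility (all g_i <= 0): OK
Dual feasibility (all lambda_i >= 0): OK
Complementary slackness (lambda_i * g_i(x) = 0 for all i): OK

Verdict: the first failing condition is stationarity -> stat.

stat


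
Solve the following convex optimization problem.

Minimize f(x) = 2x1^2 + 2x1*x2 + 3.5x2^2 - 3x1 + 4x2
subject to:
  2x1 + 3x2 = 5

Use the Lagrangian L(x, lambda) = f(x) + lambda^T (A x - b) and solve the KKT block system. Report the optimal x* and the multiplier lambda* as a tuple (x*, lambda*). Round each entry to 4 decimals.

Form the Lagrangian:
  L(x, lambda) = (1/2) x^T Q x + c^T x + lambda^T (A x - b)
Stationarity (grad_x L = 0): Q x + c + A^T lambda = 0.
Primal feasibility: A x = b.

This gives the KKT block system:
  [ Q   A^T ] [ x     ]   [-c ]
  [ A    0  ] [ lambda ] = [ b ]

Solving the linear system:
  x*      = (2.275, 0.15)
  lambda* = (-3.2)
  f(x*)   = 4.8875

x* = (2.275, 0.15), lambda* = (-3.2)


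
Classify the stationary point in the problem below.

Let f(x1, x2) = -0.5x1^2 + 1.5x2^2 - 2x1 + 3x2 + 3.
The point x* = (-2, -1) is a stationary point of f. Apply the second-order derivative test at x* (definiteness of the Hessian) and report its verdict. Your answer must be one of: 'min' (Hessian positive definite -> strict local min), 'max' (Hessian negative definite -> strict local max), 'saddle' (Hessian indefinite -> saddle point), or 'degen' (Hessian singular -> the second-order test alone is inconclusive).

Compute the Hessian H = grad^2 f:
  H = [[-1, 0], [0, 3]]
Verify stationarity: grad f(x*) = H x* + g = (0, 0).
Eigenvalues of H: -1, 3.
Eigenvalues have mixed signs, so H is indefinite -> x* is a saddle point.

saddle


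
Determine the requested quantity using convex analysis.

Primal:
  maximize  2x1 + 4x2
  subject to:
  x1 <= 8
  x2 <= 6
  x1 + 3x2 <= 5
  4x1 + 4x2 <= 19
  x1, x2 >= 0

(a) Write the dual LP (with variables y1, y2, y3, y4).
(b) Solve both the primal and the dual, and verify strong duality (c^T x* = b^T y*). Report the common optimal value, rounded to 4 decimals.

The standard primal-dual pair for 'max c^T x s.t. A x <= b, x >= 0' is:
  Dual:  min b^T y  s.t.  A^T y >= c,  y >= 0.

So the dual LP is:
  minimize  8y1 + 6y2 + 5y3 + 19y4
  subject to:
    y1 + y3 + 4y4 >= 2
    y2 + 3y3 + 4y4 >= 4
    y1, y2, y3, y4 >= 0

Solving the primal: x* = (4.625, 0.125).
  primal value c^T x* = 9.75.
Solving the dual: y* = (0, 0, 1, 0.25).
  dual value b^T y* = 9.75.
Strong duality: c^T x* = b^T y*. Confirmed.

9.75


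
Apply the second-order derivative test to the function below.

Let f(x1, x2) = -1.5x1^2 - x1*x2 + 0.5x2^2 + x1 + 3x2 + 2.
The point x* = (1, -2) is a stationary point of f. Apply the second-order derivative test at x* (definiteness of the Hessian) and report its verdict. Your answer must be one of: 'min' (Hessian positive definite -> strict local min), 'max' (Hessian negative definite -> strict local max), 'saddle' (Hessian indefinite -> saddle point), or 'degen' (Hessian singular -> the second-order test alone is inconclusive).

Compute the Hessian H = grad^2 f:
  H = [[-3, -1], [-1, 1]]
Verify stationarity: grad f(x*) = H x* + g = (0, 0).
Eigenvalues of H: -3.2361, 1.2361.
Eigenvalues have mixed signs, so H is indefinite -> x* is a saddle point.

saddle


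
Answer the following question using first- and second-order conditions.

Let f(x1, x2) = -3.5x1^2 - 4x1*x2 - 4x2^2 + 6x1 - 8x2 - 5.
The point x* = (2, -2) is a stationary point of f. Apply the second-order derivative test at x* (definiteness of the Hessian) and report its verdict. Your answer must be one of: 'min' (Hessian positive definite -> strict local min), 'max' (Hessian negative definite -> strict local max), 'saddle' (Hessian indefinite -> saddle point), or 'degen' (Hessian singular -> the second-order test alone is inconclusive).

Compute the Hessian H = grad^2 f:
  H = [[-7, -4], [-4, -8]]
Verify stationarity: grad f(x*) = H x* + g = (0, 0).
Eigenvalues of H: -11.5311, -3.4689.
Both eigenvalues < 0, so H is negative definite -> x* is a strict local max.

max


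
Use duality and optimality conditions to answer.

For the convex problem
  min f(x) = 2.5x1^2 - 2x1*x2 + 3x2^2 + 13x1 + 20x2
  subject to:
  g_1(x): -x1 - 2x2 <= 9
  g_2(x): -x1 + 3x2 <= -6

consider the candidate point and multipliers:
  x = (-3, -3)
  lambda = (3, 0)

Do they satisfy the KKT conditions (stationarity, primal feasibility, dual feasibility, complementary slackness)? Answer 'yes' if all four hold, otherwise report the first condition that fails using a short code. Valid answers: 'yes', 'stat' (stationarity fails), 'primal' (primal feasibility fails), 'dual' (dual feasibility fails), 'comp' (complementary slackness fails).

Gradient of f: grad f(x) = Q x + c = (4, 8)
Constraint values g_i(x) = a_i^T x - b_i:
  g_1((-3, -3)) = 0
  g_2((-3, -3)) = 0
Stationarity residual: grad f(x) + sum_i lambda_i a_i = (1, 2)
  -> stationarity FAILS
Primal feasibility (all g_i <= 0): OK
Dual feasibility (all lambda_i >= 0): OK
Complementary slackness (lambda_i * g_i(x) = 0 for all i): OK

Verdict: the first failing condition is stationarity -> stat.

stat


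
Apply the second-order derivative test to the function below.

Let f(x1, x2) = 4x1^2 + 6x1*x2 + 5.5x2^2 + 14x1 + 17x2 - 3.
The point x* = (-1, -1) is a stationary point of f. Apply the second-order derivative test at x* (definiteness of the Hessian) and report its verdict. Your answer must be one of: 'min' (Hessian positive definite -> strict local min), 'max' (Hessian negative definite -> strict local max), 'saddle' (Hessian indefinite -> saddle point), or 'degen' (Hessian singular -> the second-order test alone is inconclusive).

Compute the Hessian H = grad^2 f:
  H = [[8, 6], [6, 11]]
Verify stationarity: grad f(x*) = H x* + g = (0, 0).
Eigenvalues of H: 3.3153, 15.6847.
Both eigenvalues > 0, so H is positive definite -> x* is a strict local min.

min


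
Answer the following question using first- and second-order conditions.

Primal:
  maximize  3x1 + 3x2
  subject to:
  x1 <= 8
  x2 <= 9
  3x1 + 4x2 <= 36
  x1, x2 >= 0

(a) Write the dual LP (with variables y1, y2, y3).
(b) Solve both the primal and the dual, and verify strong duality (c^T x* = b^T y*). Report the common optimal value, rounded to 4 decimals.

The standard primal-dual pair for 'max c^T x s.t. A x <= b, x >= 0' is:
  Dual:  min b^T y  s.t.  A^T y >= c,  y >= 0.

So the dual LP is:
  minimize  8y1 + 9y2 + 36y3
  subject to:
    y1 + 3y3 >= 3
    y2 + 4y3 >= 3
    y1, y2, y3 >= 0

Solving the primal: x* = (8, 3).
  primal value c^T x* = 33.
Solving the dual: y* = (0.75, 0, 0.75).
  dual value b^T y* = 33.
Strong duality: c^T x* = b^T y*. Confirmed.

33


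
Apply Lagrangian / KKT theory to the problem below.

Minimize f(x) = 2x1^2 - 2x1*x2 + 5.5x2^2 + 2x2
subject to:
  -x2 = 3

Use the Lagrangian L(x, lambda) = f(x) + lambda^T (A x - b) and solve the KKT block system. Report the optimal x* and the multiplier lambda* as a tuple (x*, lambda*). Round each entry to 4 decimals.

Form the Lagrangian:
  L(x, lambda) = (1/2) x^T Q x + c^T x + lambda^T (A x - b)
Stationarity (grad_x L = 0): Q x + c + A^T lambda = 0.
Primal feasibility: A x = b.

This gives the KKT block system:
  [ Q   A^T ] [ x     ]   [-c ]
  [ A    0  ] [ lambda ] = [ b ]

Solving the linear system:
  x*      = (-1.5, -3)
  lambda* = (-28)
  f(x*)   = 39

x* = (-1.5, -3), lambda* = (-28)


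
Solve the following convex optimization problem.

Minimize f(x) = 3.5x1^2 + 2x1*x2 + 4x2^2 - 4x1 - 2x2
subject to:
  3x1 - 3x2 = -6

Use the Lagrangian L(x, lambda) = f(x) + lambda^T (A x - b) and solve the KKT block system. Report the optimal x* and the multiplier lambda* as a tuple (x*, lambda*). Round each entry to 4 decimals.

Form the Lagrangian:
  L(x, lambda) = (1/2) x^T Q x + c^T x + lambda^T (A x - b)
Stationarity (grad_x L = 0): Q x + c + A^T lambda = 0.
Primal feasibility: A x = b.

This gives the KKT block system:
  [ Q   A^T ] [ x     ]   [-c ]
  [ A    0  ] [ lambda ] = [ b ]

Solving the linear system:
  x*      = (-0.7368, 1.2632)
  lambda* = (2.2105)
  f(x*)   = 6.8421

x* = (-0.7368, 1.2632), lambda* = (2.2105)


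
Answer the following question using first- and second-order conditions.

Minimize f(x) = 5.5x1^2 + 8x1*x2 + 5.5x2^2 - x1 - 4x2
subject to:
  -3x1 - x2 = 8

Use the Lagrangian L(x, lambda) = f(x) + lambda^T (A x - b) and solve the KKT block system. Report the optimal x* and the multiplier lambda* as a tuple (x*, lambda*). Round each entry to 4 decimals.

Form the Lagrangian:
  L(x, lambda) = (1/2) x^T Q x + c^T x + lambda^T (A x - b)
Stationarity (grad_x L = 0): Q x + c + A^T lambda = 0.
Primal feasibility: A x = b.

This gives the KKT block system:
  [ Q   A^T ] [ x     ]   [-c ]
  [ A    0  ] [ lambda ] = [ b ]

Solving the linear system:
  x*      = (-3.4032, 2.2097)
  lambda* = (-6.9194)
  f(x*)   = 24.9597

x* = (-3.4032, 2.2097), lambda* = (-6.9194)


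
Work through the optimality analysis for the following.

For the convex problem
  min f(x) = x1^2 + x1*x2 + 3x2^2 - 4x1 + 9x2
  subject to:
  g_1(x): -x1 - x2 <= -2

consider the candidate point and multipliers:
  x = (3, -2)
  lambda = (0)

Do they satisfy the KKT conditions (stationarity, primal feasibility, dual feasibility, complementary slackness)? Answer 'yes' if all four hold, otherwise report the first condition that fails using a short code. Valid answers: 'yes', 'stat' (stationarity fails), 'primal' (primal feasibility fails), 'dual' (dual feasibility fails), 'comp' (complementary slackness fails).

Gradient of f: grad f(x) = Q x + c = (0, 0)
Constraint values g_i(x) = a_i^T x - b_i:
  g_1((3, -2)) = 1
Stationarity residual: grad f(x) + sum_i lambda_i a_i = (0, 0)
  -> stationarity OK
Primal feasibility (all g_i <= 0): FAILS
Dual feasibility (all lambda_i >= 0): OK
Complementary slackness (lambda_i * g_i(x) = 0 for all i): OK

Verdict: the first failing condition is primal_feasibility -> primal.

primal


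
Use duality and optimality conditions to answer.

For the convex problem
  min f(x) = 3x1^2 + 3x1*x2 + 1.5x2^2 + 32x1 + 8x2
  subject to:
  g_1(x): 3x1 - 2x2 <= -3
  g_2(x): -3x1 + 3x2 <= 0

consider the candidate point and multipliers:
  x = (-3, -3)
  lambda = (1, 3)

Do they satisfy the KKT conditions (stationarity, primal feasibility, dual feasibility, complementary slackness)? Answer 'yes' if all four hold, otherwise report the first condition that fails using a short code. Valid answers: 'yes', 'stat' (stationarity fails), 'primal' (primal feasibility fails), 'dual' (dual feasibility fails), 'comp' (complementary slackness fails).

Gradient of f: grad f(x) = Q x + c = (5, -10)
Constraint values g_i(x) = a_i^T x - b_i:
  g_1((-3, -3)) = 0
  g_2((-3, -3)) = 0
Stationarity residual: grad f(x) + sum_i lambda_i a_i = (-1, -3)
  -> stationarity FAILS
Primal feasibility (all g_i <= 0): OK
Dual feasibility (all lambda_i >= 0): OK
Complementary slackness (lambda_i * g_i(x) = 0 for all i): OK

Verdict: the first failing condition is stationarity -> stat.

stat


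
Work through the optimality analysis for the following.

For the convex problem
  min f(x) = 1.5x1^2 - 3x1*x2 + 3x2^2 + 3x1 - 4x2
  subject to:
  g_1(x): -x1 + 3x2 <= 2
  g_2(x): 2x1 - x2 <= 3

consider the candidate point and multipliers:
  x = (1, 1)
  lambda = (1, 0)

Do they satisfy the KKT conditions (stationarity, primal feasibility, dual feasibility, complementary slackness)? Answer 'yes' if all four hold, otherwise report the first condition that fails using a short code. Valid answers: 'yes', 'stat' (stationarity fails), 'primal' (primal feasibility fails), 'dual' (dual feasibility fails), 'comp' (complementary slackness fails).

Gradient of f: grad f(x) = Q x + c = (3, -1)
Constraint values g_i(x) = a_i^T x - b_i:
  g_1((1, 1)) = 0
  g_2((1, 1)) = -2
Stationarity residual: grad f(x) + sum_i lambda_i a_i = (2, 2)
  -> stationarity FAILS
Primal feasibility (all g_i <= 0): OK
Dual feasibility (all lambda_i >= 0): OK
Complementary slackness (lambda_i * g_i(x) = 0 for all i): OK

Verdict: the first failing condition is stationarity -> stat.

stat


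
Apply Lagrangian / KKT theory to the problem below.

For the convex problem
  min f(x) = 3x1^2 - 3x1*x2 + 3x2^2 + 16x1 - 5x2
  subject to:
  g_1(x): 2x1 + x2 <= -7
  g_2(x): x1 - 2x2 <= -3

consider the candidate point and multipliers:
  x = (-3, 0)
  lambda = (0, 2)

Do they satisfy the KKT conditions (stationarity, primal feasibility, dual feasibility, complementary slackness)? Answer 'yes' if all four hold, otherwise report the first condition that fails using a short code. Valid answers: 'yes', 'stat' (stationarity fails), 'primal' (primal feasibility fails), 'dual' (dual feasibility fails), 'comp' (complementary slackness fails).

Gradient of f: grad f(x) = Q x + c = (-2, 4)
Constraint values g_i(x) = a_i^T x - b_i:
  g_1((-3, 0)) = 1
  g_2((-3, 0)) = 0
Stationarity residual: grad f(x) + sum_i lambda_i a_i = (0, 0)
  -> stationarity OK
Primal feasibility (all g_i <= 0): FAILS
Dual feasibility (all lambda_i >= 0): OK
Complementary slackness (lambda_i * g_i(x) = 0 for all i): OK

Verdict: the first failing condition is primal_feasibility -> primal.

primal


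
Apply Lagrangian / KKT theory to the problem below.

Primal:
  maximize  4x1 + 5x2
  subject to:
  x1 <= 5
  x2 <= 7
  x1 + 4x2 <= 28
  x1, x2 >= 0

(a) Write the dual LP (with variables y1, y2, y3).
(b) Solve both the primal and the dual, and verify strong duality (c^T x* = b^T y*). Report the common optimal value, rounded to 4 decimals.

The standard primal-dual pair for 'max c^T x s.t. A x <= b, x >= 0' is:
  Dual:  min b^T y  s.t.  A^T y >= c,  y >= 0.

So the dual LP is:
  minimize  5y1 + 7y2 + 28y3
  subject to:
    y1 + y3 >= 4
    y2 + 4y3 >= 5
    y1, y2, y3 >= 0

Solving the primal: x* = (5, 5.75).
  primal value c^T x* = 48.75.
Solving the dual: y* = (2.75, 0, 1.25).
  dual value b^T y* = 48.75.
Strong duality: c^T x* = b^T y*. Confirmed.

48.75


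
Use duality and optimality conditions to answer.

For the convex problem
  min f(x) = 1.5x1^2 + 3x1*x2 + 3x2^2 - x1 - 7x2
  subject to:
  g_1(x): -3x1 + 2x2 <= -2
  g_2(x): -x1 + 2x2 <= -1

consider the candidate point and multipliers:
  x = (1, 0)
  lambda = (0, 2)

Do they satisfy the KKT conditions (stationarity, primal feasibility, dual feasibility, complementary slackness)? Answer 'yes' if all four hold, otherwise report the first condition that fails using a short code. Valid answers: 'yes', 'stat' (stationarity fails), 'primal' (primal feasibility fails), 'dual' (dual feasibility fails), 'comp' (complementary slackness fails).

Gradient of f: grad f(x) = Q x + c = (2, -4)
Constraint values g_i(x) = a_i^T x - b_i:
  g_1((1, 0)) = -1
  g_2((1, 0)) = 0
Stationarity residual: grad f(x) + sum_i lambda_i a_i = (0, 0)
  -> stationarity OK
Primal feasibility (all g_i <= 0): OK
Dual feasibility (all lambda_i >= 0): OK
Complementary slackness (lambda_i * g_i(x) = 0 for all i): OK

Verdict: yes, KKT holds.

yes


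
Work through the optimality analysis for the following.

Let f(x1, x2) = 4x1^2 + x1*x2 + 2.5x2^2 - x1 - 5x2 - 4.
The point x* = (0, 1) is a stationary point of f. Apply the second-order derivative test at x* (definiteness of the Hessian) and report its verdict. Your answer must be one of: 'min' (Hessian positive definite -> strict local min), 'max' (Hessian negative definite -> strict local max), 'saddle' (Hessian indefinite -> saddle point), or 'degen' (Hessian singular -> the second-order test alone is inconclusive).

Compute the Hessian H = grad^2 f:
  H = [[8, 1], [1, 5]]
Verify stationarity: grad f(x*) = H x* + g = (0, 0).
Eigenvalues of H: 4.6972, 8.3028.
Both eigenvalues > 0, so H is positive definite -> x* is a strict local min.

min


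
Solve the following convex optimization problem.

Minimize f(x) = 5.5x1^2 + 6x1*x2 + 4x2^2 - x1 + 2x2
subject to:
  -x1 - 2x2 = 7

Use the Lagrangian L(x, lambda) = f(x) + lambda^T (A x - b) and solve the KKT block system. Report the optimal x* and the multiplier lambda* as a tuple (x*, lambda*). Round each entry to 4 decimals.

Form the Lagrangian:
  L(x, lambda) = (1/2) x^T Q x + c^T x + lambda^T (A x - b)
Stationarity (grad_x L = 0): Q x + c + A^T lambda = 0.
Primal feasibility: A x = b.

This gives the KKT block system:
  [ Q   A^T ] [ x     ]   [-c ]
  [ A    0  ] [ lambda ] = [ b ]

Solving the linear system:
  x*      = (1.2857, -4.1429)
  lambda* = (-11.7143)
  f(x*)   = 36.2143

x* = (1.2857, -4.1429), lambda* = (-11.7143)


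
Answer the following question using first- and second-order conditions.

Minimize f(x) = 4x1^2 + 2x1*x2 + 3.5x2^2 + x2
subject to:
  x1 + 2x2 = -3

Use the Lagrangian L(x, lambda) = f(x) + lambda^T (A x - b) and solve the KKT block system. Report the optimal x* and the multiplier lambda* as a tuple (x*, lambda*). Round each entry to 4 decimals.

Form the Lagrangian:
  L(x, lambda) = (1/2) x^T Q x + c^T x + lambda^T (A x - b)
Stationarity (grad_x L = 0): Q x + c + A^T lambda = 0.
Primal feasibility: A x = b.

This gives the KKT block system:
  [ Q   A^T ] [ x     ]   [-c ]
  [ A    0  ] [ lambda ] = [ b ]

Solving the linear system:
  x*      = (-0.2258, -1.3871)
  lambda* = (4.5806)
  f(x*)   = 6.1774

x* = (-0.2258, -1.3871), lambda* = (4.5806)


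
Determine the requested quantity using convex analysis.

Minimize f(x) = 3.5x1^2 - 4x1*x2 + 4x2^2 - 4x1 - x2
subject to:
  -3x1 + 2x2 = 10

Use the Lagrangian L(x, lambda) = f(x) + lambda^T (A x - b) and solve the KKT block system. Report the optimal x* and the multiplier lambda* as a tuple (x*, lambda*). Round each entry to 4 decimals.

Form the Lagrangian:
  L(x, lambda) = (1/2) x^T Q x + c^T x + lambda^T (A x - b)
Stationarity (grad_x L = 0): Q x + c + A^T lambda = 0.
Primal feasibility: A x = b.

This gives the KKT block system:
  [ Q   A^T ] [ x     ]   [-c ]
  [ A    0  ] [ lambda ] = [ b ]

Solving the linear system:
  x*      = (-2.6538, 1.0192)
  lambda* = (-8.8846)
  f(x*)   = 49.2212

x* = (-2.6538, 1.0192), lambda* = (-8.8846)


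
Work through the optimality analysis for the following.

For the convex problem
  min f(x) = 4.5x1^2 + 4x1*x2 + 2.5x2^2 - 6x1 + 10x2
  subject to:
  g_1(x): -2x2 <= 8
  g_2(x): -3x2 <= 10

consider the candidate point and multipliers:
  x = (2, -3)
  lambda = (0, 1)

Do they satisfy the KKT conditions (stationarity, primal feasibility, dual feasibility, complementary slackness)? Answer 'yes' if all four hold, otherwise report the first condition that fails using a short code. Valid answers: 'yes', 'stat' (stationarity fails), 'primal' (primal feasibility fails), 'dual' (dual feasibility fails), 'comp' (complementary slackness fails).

Gradient of f: grad f(x) = Q x + c = (0, 3)
Constraint values g_i(x) = a_i^T x - b_i:
  g_1((2, -3)) = -2
  g_2((2, -3)) = -1
Stationarity residual: grad f(x) + sum_i lambda_i a_i = (0, 0)
  -> stationarity OK
Primal feasibility (all g_i <= 0): OK
Dual feasibility (all lambda_i >= 0): OK
Complementary slackness (lambda_i * g_i(x) = 0 for all i): FAILS

Verdict: the first failing condition is complementary_slackness -> comp.

comp


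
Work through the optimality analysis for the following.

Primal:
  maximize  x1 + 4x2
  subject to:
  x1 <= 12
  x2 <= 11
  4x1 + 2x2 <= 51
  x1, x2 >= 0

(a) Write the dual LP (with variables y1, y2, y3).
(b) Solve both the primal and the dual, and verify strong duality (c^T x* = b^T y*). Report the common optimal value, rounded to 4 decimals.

The standard primal-dual pair for 'max c^T x s.t. A x <= b, x >= 0' is:
  Dual:  min b^T y  s.t.  A^T y >= c,  y >= 0.

So the dual LP is:
  minimize  12y1 + 11y2 + 51y3
  subject to:
    y1 + 4y3 >= 1
    y2 + 2y3 >= 4
    y1, y2, y3 >= 0

Solving the primal: x* = (7.25, 11).
  primal value c^T x* = 51.25.
Solving the dual: y* = (0, 3.5, 0.25).
  dual value b^T y* = 51.25.
Strong duality: c^T x* = b^T y*. Confirmed.

51.25


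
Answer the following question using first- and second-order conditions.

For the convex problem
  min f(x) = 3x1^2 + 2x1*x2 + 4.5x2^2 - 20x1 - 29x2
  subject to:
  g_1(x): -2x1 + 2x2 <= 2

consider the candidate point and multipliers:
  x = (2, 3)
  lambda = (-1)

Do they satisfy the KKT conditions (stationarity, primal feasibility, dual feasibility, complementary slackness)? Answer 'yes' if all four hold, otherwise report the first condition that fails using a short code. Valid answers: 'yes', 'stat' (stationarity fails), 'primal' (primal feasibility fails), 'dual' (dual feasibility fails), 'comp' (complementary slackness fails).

Gradient of f: grad f(x) = Q x + c = (-2, 2)
Constraint values g_i(x) = a_i^T x - b_i:
  g_1((2, 3)) = 0
Stationarity residual: grad f(x) + sum_i lambda_i a_i = (0, 0)
  -> stationarity OK
Primal feasibility (all g_i <= 0): OK
Dual feasibility (all lambda_i >= 0): FAILS
Complementary slackness (lambda_i * g_i(x) = 0 for all i): OK

Verdict: the first failing condition is dual_feasibility -> dual.

dual


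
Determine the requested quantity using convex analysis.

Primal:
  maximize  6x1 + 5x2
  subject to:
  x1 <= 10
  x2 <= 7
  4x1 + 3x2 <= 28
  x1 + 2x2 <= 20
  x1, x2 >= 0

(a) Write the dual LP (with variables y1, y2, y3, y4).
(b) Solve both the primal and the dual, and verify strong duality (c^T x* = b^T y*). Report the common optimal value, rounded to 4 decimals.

The standard primal-dual pair for 'max c^T x s.t. A x <= b, x >= 0' is:
  Dual:  min b^T y  s.t.  A^T y >= c,  y >= 0.

So the dual LP is:
  minimize  10y1 + 7y2 + 28y3 + 20y4
  subject to:
    y1 + 4y3 + y4 >= 6
    y2 + 3y3 + 2y4 >= 5
    y1, y2, y3, y4 >= 0

Solving the primal: x* = (1.75, 7).
  primal value c^T x* = 45.5.
Solving the dual: y* = (0, 0.5, 1.5, 0).
  dual value b^T y* = 45.5.
Strong duality: c^T x* = b^T y*. Confirmed.

45.5


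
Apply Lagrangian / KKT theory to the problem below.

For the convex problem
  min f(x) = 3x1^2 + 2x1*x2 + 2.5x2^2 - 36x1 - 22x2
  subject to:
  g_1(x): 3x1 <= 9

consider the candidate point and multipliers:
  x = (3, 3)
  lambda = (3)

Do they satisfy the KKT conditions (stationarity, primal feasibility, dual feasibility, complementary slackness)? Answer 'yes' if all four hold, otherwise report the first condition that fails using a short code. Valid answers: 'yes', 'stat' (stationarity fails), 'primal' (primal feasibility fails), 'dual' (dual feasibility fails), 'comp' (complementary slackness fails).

Gradient of f: grad f(x) = Q x + c = (-12, -1)
Constraint values g_i(x) = a_i^T x - b_i:
  g_1((3, 3)) = 0
Stationarity residual: grad f(x) + sum_i lambda_i a_i = (-3, -1)
  -> stationarity FAILS
Primal feasibility (all g_i <= 0): OK
Dual feasibility (all lambda_i >= 0): OK
Complementary slackness (lambda_i * g_i(x) = 0 for all i): OK

Verdict: the first failing condition is stationarity -> stat.

stat


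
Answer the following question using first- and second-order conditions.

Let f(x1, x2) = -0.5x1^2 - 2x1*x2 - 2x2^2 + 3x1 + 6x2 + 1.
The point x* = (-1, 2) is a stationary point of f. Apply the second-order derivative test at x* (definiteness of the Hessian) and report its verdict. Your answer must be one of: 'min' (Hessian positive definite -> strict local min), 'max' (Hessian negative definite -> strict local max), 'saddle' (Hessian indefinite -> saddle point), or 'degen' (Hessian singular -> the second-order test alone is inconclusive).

Compute the Hessian H = grad^2 f:
  H = [[-1, -2], [-2, -4]]
Verify stationarity: grad f(x*) = H x* + g = (0, 0).
Eigenvalues of H: -5, 0.
H has a zero eigenvalue (singular; negative semidefinite but not definite), so H is neither positive definite, negative definite, nor indefinite. The second-order test alone is inconclusive -> degen.
(Indeed, f is constant along the null direction of H through x*, so x* is not a strict local extremum.)

degen


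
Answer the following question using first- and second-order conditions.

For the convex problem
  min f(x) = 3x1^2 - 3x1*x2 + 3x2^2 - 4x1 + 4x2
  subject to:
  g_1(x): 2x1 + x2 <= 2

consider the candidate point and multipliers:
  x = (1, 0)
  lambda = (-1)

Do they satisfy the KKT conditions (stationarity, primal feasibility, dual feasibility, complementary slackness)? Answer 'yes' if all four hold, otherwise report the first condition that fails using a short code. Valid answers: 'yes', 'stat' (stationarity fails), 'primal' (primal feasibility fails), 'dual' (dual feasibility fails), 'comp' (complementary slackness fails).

Gradient of f: grad f(x) = Q x + c = (2, 1)
Constraint values g_i(x) = a_i^T x - b_i:
  g_1((1, 0)) = 0
Stationarity residual: grad f(x) + sum_i lambda_i a_i = (0, 0)
  -> stationarity OK
Primal feasibility (all g_i <= 0): OK
Dual feasibility (all lambda_i >= 0): FAILS
Complementary slackness (lambda_i * g_i(x) = 0 for all i): OK

Verdict: the first failing condition is dual_feasibility -> dual.

dual


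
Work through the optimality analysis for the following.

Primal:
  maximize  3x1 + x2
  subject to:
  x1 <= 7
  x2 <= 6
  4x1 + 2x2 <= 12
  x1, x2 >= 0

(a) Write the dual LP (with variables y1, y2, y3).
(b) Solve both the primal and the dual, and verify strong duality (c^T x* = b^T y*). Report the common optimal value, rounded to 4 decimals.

The standard primal-dual pair for 'max c^T x s.t. A x <= b, x >= 0' is:
  Dual:  min b^T y  s.t.  A^T y >= c,  y >= 0.

So the dual LP is:
  minimize  7y1 + 6y2 + 12y3
  subject to:
    y1 + 4y3 >= 3
    y2 + 2y3 >= 1
    y1, y2, y3 >= 0

Solving the primal: x* = (3, 0).
  primal value c^T x* = 9.
Solving the dual: y* = (0, 0, 0.75).
  dual value b^T y* = 9.
Strong duality: c^T x* = b^T y*. Confirmed.

9


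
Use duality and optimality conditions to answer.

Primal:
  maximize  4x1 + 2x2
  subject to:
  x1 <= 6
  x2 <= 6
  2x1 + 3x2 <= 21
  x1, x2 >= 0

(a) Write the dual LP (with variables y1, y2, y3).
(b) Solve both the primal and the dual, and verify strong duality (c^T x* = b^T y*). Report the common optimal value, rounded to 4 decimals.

The standard primal-dual pair for 'max c^T x s.t. A x <= b, x >= 0' is:
  Dual:  min b^T y  s.t.  A^T y >= c,  y >= 0.

So the dual LP is:
  minimize  6y1 + 6y2 + 21y3
  subject to:
    y1 + 2y3 >= 4
    y2 + 3y3 >= 2
    y1, y2, y3 >= 0

Solving the primal: x* = (6, 3).
  primal value c^T x* = 30.
Solving the dual: y* = (2.6667, 0, 0.6667).
  dual value b^T y* = 30.
Strong duality: c^T x* = b^T y*. Confirmed.

30


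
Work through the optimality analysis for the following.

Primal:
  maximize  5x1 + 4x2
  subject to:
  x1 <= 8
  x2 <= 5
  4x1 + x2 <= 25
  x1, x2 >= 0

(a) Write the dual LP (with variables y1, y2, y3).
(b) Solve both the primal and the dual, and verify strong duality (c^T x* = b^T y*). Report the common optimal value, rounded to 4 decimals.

The standard primal-dual pair for 'max c^T x s.t. A x <= b, x >= 0' is:
  Dual:  min b^T y  s.t.  A^T y >= c,  y >= 0.

So the dual LP is:
  minimize  8y1 + 5y2 + 25y3
  subject to:
    y1 + 4y3 >= 5
    y2 + y3 >= 4
    y1, y2, y3 >= 0

Solving the primal: x* = (5, 5).
  primal value c^T x* = 45.
Solving the dual: y* = (0, 2.75, 1.25).
  dual value b^T y* = 45.
Strong duality: c^T x* = b^T y*. Confirmed.

45


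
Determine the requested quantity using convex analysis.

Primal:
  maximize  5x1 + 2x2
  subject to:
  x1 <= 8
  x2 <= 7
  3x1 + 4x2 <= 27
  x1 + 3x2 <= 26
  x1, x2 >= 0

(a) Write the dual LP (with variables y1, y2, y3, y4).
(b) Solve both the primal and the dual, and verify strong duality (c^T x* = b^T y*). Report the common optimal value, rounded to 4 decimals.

The standard primal-dual pair for 'max c^T x s.t. A x <= b, x >= 0' is:
  Dual:  min b^T y  s.t.  A^T y >= c,  y >= 0.

So the dual LP is:
  minimize  8y1 + 7y2 + 27y3 + 26y4
  subject to:
    y1 + 3y3 + y4 >= 5
    y2 + 4y3 + 3y4 >= 2
    y1, y2, y3, y4 >= 0

Solving the primal: x* = (8, 0.75).
  primal value c^T x* = 41.5.
Solving the dual: y* = (3.5, 0, 0.5, 0).
  dual value b^T y* = 41.5.
Strong duality: c^T x* = b^T y*. Confirmed.

41.5


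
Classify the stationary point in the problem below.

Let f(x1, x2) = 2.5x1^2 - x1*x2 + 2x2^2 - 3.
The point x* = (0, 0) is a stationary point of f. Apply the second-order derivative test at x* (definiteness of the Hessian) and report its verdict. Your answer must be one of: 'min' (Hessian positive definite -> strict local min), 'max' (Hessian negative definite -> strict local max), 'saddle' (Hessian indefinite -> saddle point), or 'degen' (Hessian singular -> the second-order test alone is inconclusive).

Compute the Hessian H = grad^2 f:
  H = [[5, -1], [-1, 4]]
Verify stationarity: grad f(x*) = H x* + g = (0, 0).
Eigenvalues of H: 3.382, 5.618.
Both eigenvalues > 0, so H is positive definite -> x* is a strict local min.

min


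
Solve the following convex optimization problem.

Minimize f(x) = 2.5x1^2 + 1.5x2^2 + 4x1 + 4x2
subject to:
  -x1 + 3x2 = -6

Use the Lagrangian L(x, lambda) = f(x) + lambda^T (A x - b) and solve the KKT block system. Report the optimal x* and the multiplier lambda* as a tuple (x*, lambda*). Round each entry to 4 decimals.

Form the Lagrangian:
  L(x, lambda) = (1/2) x^T Q x + c^T x + lambda^T (A x - b)
Stationarity (grad_x L = 0): Q x + c + A^T lambda = 0.
Primal feasibility: A x = b.

This gives the KKT block system:
  [ Q   A^T ] [ x     ]   [-c ]
  [ A    0  ] [ lambda ] = [ b ]

Solving the linear system:
  x*      = (-0.625, -2.2083)
  lambda* = (0.875)
  f(x*)   = -3.0417

x* = (-0.625, -2.2083), lambda* = (0.875)


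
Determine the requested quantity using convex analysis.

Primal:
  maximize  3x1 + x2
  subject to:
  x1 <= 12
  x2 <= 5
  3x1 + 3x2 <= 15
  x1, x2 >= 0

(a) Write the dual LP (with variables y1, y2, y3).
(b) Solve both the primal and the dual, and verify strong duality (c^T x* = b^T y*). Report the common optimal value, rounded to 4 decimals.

The standard primal-dual pair for 'max c^T x s.t. A x <= b, x >= 0' is:
  Dual:  min b^T y  s.t.  A^T y >= c,  y >= 0.

So the dual LP is:
  minimize  12y1 + 5y2 + 15y3
  subject to:
    y1 + 3y3 >= 3
    y2 + 3y3 >= 1
    y1, y2, y3 >= 0

Solving the primal: x* = (5, 0).
  primal value c^T x* = 15.
Solving the dual: y* = (0, 0, 1).
  dual value b^T y* = 15.
Strong duality: c^T x* = b^T y*. Confirmed.

15


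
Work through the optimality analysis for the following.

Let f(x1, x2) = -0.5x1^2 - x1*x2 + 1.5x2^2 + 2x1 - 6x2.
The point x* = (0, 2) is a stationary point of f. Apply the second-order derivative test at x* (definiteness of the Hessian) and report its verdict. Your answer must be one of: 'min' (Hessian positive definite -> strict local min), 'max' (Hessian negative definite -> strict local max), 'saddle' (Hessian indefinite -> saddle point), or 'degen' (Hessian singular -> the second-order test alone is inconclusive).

Compute the Hessian H = grad^2 f:
  H = [[-1, -1], [-1, 3]]
Verify stationarity: grad f(x*) = H x* + g = (0, 0).
Eigenvalues of H: -1.2361, 3.2361.
Eigenvalues have mixed signs, so H is indefinite -> x* is a saddle point.

saddle
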